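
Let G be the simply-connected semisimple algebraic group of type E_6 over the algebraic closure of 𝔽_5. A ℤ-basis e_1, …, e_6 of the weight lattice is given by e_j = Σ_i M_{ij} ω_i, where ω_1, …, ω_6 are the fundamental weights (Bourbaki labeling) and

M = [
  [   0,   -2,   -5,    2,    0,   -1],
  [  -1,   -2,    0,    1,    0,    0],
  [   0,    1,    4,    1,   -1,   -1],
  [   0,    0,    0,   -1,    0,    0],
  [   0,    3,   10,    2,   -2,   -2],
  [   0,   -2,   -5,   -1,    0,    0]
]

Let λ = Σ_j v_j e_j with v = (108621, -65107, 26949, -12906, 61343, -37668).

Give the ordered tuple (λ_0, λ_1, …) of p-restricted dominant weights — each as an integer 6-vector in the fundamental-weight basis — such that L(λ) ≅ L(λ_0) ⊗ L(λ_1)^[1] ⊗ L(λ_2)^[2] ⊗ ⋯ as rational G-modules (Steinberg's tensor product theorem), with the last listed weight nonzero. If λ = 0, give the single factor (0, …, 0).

Compute c_i = Σ_j M_{ij} v_j with v = (108621, -65107, 26949, -12906, 61343, -37668):
  c_1 = 0·108621 + (-2)·(-65107) + (-5)·(26949) + (2)·(-12906) + 0·61343 + (-1)·(-37668) = 7325
  c_2 = (-1)·(108621) + (-2)·(-65107) + 0·26949 + (1)·(-12906) + 0·61343 + (0)·(-37668) = 8687
  c_3 = 0·108621 + (1)·(-65107) + 4·26949 + (1)·(-12906) + (-1)·(61343) + (-1)·(-37668) = 6108
  c_4 = 0·108621 + (0)·(-65107) + 0·26949 + (-1)·(-12906) + 0·61343 + (0)·(-37668) = 12906
  c_5 = 0·108621 + (3)·(-65107) + 10·26949 + (2)·(-12906) + (-2)·(61343) + (-2)·(-37668) = 1007
  c_6 = 0·108621 + (-2)·(-65107) + (-5)·(26949) + (-1)·(-12906) + 0·61343 + (0)·(-37668) = 8375
p = 5; digits c_i = Σ_j d_{ij}·5^j, 0 ≤ d_{ij} < 5:
  c_1 = 7325 = 0·5^0 + 0·5^1 + 3·5^2 + 3·5^3 + 1·5^4 + 2·5^5
  c_2 = 8687 = 2·5^0 + 2·5^1 + 2·5^2 + 4·5^3 + 3·5^4 + 2·5^5
  c_3 = 6108 = 3·5^0 + 1·5^1 + 4·5^2 + 3·5^3 + 4·5^4 + 1·5^5
  c_4 = 12906 = 1·5^0 + 1·5^1 + 1·5^2 + 3·5^3 + 0·5^4 + 4·5^5
  c_5 = 1007 = 2·5^0 + 1·5^1 + 0·5^2 + 3·5^3 + 1·5^4
  c_6 = 8375 = 0·5^0 + 0·5^1 + 0·5^2 + 2·5^3 + 3·5^4 + 2·5^5
Factor λ_0 = (0, 2, 3, 1, 2, 0)
Factor λ_1 = (0, 2, 1, 1, 1, 0)
Factor λ_2 = (3, 2, 4, 1, 0, 0)
Factor λ_3 = (3, 4, 3, 3, 3, 2)
Factor λ_4 = (1, 3, 4, 0, 1, 3)
Factor λ_5 = (2, 2, 1, 4, 0, 2)

((0, 2, 3, 1, 2, 0), (0, 2, 1, 1, 1, 0), (3, 2, 4, 1, 0, 0), (3, 4, 3, 3, 3, 2), (1, 3, 4, 0, 1, 3), (2, 2, 1, 4, 0, 2))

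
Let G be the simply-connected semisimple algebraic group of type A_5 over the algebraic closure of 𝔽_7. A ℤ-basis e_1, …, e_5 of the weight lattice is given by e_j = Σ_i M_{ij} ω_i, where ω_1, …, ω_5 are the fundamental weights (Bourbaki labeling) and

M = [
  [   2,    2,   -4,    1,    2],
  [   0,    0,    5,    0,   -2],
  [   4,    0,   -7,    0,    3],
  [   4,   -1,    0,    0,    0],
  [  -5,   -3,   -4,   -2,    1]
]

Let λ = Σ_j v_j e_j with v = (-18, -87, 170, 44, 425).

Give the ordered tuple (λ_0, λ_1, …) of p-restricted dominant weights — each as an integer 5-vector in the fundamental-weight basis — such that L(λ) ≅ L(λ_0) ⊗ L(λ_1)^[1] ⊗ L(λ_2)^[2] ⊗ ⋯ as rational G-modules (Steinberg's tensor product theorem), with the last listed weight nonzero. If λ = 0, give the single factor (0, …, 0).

In the fundamental-weight basis, λ has coordinates c = M·v (v = (-18, -87, 170, 44, 425)):
  c_1 = 2*-18 + 2*-87 + -4*170 + 1*44 + 2*425 = 4
  c_2 = 0*-18 + 0*-87 + 5*170 + 0*44 + -2*425 = 0
  c_3 = 4*-18 + 0*-87 + -7*170 + 0*44 + 3*425 = 13
  c_4 = 4*-18 + -1*-87 + 0*170 + 0*44 + 0*425 = 15
  c_5 = -5*-18 + -3*-87 + -4*170 + -2*44 + 1*425 = 8
Expand coordinatewise in base 7:
  c_1 = 4 = 4·7^0
  c_2 = 0
  c_3 = 13 = 6·7^0 + 1·7^1
  c_4 = 15 = 1·7^0 + 2·7^1
  c_5 = 8 = 1·7^0 + 1·7^1
λ_0 = (4, 0, 6, 1, 1)
λ_1 = (0, 0, 1, 2, 1)

((4, 0, 6, 1, 1), (0, 0, 1, 2, 1))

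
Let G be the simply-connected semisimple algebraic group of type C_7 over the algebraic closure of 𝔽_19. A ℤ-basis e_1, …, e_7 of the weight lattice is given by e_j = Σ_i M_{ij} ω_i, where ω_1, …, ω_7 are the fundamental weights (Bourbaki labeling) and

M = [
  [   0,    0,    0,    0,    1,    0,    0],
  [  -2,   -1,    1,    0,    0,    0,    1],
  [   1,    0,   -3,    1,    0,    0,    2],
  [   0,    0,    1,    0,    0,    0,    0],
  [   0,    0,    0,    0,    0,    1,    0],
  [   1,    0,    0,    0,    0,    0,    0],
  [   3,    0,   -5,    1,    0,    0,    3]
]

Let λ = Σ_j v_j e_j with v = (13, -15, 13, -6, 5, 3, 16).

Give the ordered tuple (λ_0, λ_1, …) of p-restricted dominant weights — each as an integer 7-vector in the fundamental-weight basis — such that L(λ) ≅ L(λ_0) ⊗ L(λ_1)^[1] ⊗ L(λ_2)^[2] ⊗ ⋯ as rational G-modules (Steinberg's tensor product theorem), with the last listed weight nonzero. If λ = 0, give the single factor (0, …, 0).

Compute c_i = Σ_j M_{ij} v_j with v = (13, -15, 13, -6, 5, 3, 16):
  c_1 = 0·13 + (0)·(-15) + 0·13 + (0)·(-6) + 1·5 + 0·3 + 0·16 = 5
  c_2 = (-2)·(13) + (-1)·(-15) + 1·13 + (0)·(-6) + 0·5 + 0·3 + 1·16 = 18
  c_3 = 1·13 + (0)·(-15) + (-3)·(13) + (1)·(-6) + 0·5 + 0·3 + 2·16 = 0
  c_4 = 0·13 + (0)·(-15) + 1·13 + (0)·(-6) + 0·5 + 0·3 + 0·16 = 13
  c_5 = 0·13 + (0)·(-15) + 0·13 + (0)·(-6) + 0·5 + 1·3 + 0·16 = 3
  c_6 = 1·13 + (0)·(-15) + 0·13 + (0)·(-6) + 0·5 + 0·3 + 0·16 = 13
  c_7 = 3·13 + (0)·(-15) + (-5)·(13) + (1)·(-6) + 0·5 + 0·3 + 3·16 = 16
p = 19; digits c_i = Σ_j d_{ij}·19^j, 0 ≤ d_{ij} < 19:
  c_1 = 5 = 5·19^0
  c_2 = 18 = 18·19^0
  c_3 = 0
  c_4 = 13 = 13·19^0
  c_5 = 3 = 3·19^0
  c_6 = 13 = 13·19^0
  c_7 = 16 = 16·19^0
p-restricted factor λ_0 = (5, 18, 0, 13, 3, 13, 16)

((5, 18, 0, 13, 3, 13, 16),)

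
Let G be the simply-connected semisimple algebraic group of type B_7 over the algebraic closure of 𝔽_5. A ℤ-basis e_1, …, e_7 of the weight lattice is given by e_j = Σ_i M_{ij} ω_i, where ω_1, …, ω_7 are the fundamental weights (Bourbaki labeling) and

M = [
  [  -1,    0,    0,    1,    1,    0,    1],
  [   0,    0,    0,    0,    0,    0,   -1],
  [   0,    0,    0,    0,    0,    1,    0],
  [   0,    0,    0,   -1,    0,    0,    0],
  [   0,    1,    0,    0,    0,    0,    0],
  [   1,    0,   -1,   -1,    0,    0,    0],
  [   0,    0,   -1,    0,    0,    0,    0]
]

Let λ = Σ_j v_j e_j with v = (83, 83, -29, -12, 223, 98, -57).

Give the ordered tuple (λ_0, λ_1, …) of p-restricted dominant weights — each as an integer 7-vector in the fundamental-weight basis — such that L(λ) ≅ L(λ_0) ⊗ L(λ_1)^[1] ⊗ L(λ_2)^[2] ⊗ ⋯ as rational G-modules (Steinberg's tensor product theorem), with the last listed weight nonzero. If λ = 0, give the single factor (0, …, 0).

((1, 2, 3, 2, 3, 4, 4), (4, 1, 4, 2, 1, 4, 0), (2, 2, 3, 0, 3, 4, 1))

Change of basis e → ω: c = M·v where v = (83, 83, -29, -12, 223, 98, -57):
  c_1 = -1*83 + 0*83 + 0*-29 + 1*-12 + 1*223 + 0*98 + 1*-57 = 71
  c_2 = 0*83 + 0*83 + 0*-29 + 0*-12 + 0*223 + 0*98 + -1*-57 = 57
  c_3 = 0*83 + 0*83 + 0*-29 + 0*-12 + 0*223 + 1*98 + 0*-57 = 98
  c_4 = 0*83 + 0*83 + 0*-29 + -1*-12 + 0*223 + 0*98 + 0*-57 = 12
  c_5 = 0*83 + 1*83 + 0*-29 + 0*-12 + 0*223 + 0*98 + 0*-57 = 83
  c_6 = 1*83 + 0*83 + -1*-29 + -1*-12 + 0*223 + 0*98 + 0*-57 = 124
  c_7 = 0*83 + 0*83 + -1*-29 + 0*-12 + 0*223 + 0*98 + 0*-57 = 29
p = 5; digits c_i = Σ_j d_{ij}·5^j, 0 ≤ d_{ij} < 5:
  c_1 = 71 = 1·5^0 + 4·5^1 + 2·5^2
  c_2 = 57 = 2·5^0 + 1·5^1 + 2·5^2
  c_3 = 98 = 3·5^0 + 4·5^1 + 3·5^2
  c_4 = 12 = 2·5^0 + 2·5^1
  c_5 = 83 = 3·5^0 + 1·5^1 + 3·5^2
  c_6 = 124 = 4·5^0 + 4·5^1 + 4·5^2
  c_7 = 29 = 4·5^0 + 0·5^1 + 1·5^2
λ_0 = (1, 2, 3, 2, 3, 4, 4)
λ_1 = (4, 1, 4, 2, 1, 4, 0)
λ_2 = (2, 2, 3, 0, 3, 4, 1)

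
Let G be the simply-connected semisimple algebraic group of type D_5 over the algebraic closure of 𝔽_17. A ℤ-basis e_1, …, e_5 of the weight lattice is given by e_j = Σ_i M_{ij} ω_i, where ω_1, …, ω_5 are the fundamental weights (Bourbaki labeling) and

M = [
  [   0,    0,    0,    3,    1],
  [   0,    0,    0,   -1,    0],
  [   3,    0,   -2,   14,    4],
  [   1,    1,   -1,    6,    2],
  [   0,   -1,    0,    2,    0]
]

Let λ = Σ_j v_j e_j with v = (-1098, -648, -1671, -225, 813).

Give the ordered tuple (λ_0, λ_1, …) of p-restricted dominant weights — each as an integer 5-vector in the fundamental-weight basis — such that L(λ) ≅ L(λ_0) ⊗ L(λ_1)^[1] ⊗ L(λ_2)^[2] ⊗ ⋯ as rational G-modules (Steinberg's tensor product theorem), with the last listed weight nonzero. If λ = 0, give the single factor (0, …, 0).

((2, 4, 14, 14, 11), (8, 13, 8, 11, 11))

Compute c_i = Σ_j M_{ij} v_j with v = (-1098, -648, -1671, -225, 813):
  c_1 = (0)·(-1098) + (0)·(-648) + (0)·(-1671) + (3)·(-225) + 1·813 = 138
  c_2 = (0)·(-1098) + (0)·(-648) + (0)·(-1671) + (-1)·(-225) + 0·813 = 225
  c_3 = (3)·(-1098) + (0)·(-648) + (-2)·(-1671) + (14)·(-225) + 4·813 = 150
  c_4 = (1)·(-1098) + (1)·(-648) + (-1)·(-1671) + (6)·(-225) + 2·813 = 201
  c_5 = (0)·(-1098) + (-1)·(-648) + (0)·(-1671) + (2)·(-225) + 0·813 = 198
Expand coordinatewise in base 17:
  c_1 = 138 = 2·17^0 + 8·17^1
  c_2 = 225 = 4·17^0 + 13·17^1
  c_3 = 150 = 14·17^0 + 8·17^1
  c_4 = 201 = 14·17^0 + 11·17^1
  c_5 = 198 = 11·17^0 + 11·17^1
λ_0 = (2, 4, 14, 14, 11)
λ_1 = (8, 13, 8, 11, 11)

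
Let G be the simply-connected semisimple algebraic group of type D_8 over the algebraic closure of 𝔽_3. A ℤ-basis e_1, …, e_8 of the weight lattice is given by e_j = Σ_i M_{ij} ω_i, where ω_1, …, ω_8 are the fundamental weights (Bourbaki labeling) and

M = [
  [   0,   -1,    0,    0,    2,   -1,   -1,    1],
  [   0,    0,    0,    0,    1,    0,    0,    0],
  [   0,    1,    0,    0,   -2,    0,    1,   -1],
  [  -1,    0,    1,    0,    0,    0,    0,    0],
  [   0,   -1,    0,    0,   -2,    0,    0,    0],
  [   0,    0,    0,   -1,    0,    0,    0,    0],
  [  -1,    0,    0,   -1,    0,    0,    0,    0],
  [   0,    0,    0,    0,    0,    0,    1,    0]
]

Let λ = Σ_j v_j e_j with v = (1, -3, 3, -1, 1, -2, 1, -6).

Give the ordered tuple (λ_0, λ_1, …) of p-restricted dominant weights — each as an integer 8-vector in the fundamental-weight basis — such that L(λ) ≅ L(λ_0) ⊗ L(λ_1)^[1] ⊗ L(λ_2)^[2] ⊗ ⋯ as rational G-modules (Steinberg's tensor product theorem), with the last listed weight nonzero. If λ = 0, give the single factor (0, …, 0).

((0, 1, 2, 2, 1, 1, 0, 1),)

Change of basis e → ω: c = M·v where v = (1, -3, 3, -1, 1, -2, 1, -6):
  c_1 = 0·1 + (-1)·(-3) + 0·3 + (0)·(-1) + 2·1 + (-1)·(-2) + (-1)·(1) + (1)·(-6) = 0
  c_2 = 0·1 + (0)·(-3) + 0·3 + (0)·(-1) + 1·1 + (0)·(-2) + 0·1 + (0)·(-6) = 1
  c_3 = 0·1 + (1)·(-3) + 0·3 + (0)·(-1) + (-2)·(1) + (0)·(-2) + 1·1 + (-1)·(-6) = 2
  c_4 = (-1)·(1) + (0)·(-3) + 1·3 + (0)·(-1) + 0·1 + (0)·(-2) + 0·1 + (0)·(-6) = 2
  c_5 = 0·1 + (-1)·(-3) + 0·3 + (0)·(-1) + (-2)·(1) + (0)·(-2) + 0·1 + (0)·(-6) = 1
  c_6 = 0·1 + (0)·(-3) + 0·3 + (-1)·(-1) + 0·1 + (0)·(-2) + 0·1 + (0)·(-6) = 1
  c_7 = (-1)·(1) + (0)·(-3) + 0·3 + (-1)·(-1) + 0·1 + (0)·(-2) + 0·1 + (0)·(-6) = 0
  c_8 = 0·1 + (0)·(-3) + 0·3 + (0)·(-1) + 0·1 + (0)·(-2) + 1·1 + (0)·(-6) = 1
Writing each c_i in base p = 3:
  c_1 = 0
  c_2 = 1 = 1·3^0
  c_3 = 2 = 2·3^0
  c_4 = 2 = 2·3^0
  c_5 = 1 = 1·3^0
  c_6 = 1 = 1·3^0
  c_7 = 0
  c_8 = 1 = 1·3^0
p-restricted factor λ_0 = (0, 1, 2, 2, 1, 1, 0, 1)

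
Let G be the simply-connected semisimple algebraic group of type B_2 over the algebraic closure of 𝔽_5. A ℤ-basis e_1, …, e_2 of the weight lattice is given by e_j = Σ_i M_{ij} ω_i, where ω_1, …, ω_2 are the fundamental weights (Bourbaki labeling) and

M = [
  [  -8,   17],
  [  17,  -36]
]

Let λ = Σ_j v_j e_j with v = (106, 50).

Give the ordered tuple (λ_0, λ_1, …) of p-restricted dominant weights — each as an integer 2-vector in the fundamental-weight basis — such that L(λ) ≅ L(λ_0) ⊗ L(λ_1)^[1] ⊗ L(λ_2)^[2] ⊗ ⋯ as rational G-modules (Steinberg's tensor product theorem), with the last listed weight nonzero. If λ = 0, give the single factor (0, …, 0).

Change of basis e → ω: c = M·v where v = (106, 50):
  c_1 = (-8)·(106) + (17)·(50) = 2
  c_2 = (17)·(106) + (-36)·(50) = 2
p = 5; digits c_i = Σ_j d_{ij}·5^j, 0 ≤ d_{ij} < 5:
  c_1 = 2 = 2·5^0
  c_2 = 2 = 2·5^0
Factor λ_0 = (2, 2)

((2, 2),)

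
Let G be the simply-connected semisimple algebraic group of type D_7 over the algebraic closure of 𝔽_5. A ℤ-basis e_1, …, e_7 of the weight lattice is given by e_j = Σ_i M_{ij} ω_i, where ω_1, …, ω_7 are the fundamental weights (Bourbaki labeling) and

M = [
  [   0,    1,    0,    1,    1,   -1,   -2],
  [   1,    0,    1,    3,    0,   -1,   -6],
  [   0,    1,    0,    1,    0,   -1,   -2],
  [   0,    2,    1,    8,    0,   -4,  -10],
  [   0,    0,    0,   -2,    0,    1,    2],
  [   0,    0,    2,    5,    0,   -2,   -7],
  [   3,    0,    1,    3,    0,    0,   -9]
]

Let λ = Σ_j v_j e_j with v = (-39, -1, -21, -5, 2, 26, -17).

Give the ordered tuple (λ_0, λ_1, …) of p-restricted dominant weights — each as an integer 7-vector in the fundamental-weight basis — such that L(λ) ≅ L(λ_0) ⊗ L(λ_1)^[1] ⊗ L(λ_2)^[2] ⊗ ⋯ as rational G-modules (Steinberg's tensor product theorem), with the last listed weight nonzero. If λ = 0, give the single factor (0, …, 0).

ω-coordinates c = M·v, v = (-39, -1, -21, -5, 2, 26, -17):
  c_1 = 0*-39 + 1*-1 + 0*-21 + 1*-5 + 1*2 + -1*26 + -2*-17 = 4
  c_2 = 1*-39 + 0*-1 + 1*-21 + 3*-5 + 0*2 + -1*26 + -6*-17 = 1
  c_3 = 0*-39 + 1*-1 + 0*-21 + 1*-5 + 0*2 + -1*26 + -2*-17 = 2
  c_4 = 0*-39 + 2*-1 + 1*-21 + 8*-5 + 0*2 + -4*26 + -10*-17 = 3
  c_5 = 0*-39 + 0*-1 + 0*-21 + -2*-5 + 0*2 + 1*26 + 2*-17 = 2
  c_6 = 0*-39 + 0*-1 + 2*-21 + 5*-5 + 0*2 + -2*26 + -7*-17 = 0
  c_7 = 3*-39 + 0*-1 + 1*-21 + 3*-5 + 0*2 + 0*26 + -9*-17 = 0
Writing each c_i in base p = 5:
  c_1 = 4 = 4·5^0
  c_2 = 1 = 1·5^0
  c_3 = 2 = 2·5^0
  c_4 = 3 = 3·5^0
  c_5 = 2 = 2·5^0
  c_6 = 0
  c_7 = 0
p-restricted factor λ_0 = (4, 1, 2, 3, 2, 0, 0)

((4, 1, 2, 3, 2, 0, 0),)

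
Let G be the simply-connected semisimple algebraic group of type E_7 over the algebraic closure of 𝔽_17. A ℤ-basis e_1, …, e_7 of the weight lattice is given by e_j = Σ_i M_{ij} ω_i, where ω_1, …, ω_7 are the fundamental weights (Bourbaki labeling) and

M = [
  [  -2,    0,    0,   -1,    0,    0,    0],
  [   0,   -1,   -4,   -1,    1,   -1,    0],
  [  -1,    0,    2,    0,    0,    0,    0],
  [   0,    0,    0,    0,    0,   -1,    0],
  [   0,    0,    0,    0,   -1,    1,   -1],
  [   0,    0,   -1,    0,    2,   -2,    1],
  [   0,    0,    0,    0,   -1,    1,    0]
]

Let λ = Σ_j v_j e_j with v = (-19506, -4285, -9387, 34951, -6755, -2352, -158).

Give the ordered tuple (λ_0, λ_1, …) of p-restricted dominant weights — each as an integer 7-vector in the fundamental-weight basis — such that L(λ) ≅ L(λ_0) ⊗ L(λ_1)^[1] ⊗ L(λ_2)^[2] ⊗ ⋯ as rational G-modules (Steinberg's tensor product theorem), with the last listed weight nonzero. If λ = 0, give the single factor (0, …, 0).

((15, 14, 1, 6, 5, 15, 0), (0, 9, 9, 2, 13, 7, 4), (14, 8, 2, 8, 15, 1, 15))

In the fundamental-weight basis, λ has coordinates c = M·v (v = (-19506, -4285, -9387, 34951, -6755, -2352, -158)):
  c_1 = (-2)·(-19506) + (0)·(-4285) + (0)·(-9387) + (-1)·(34951) + (0)·(-6755) + (0)·(-2352) + (0)·(-158) = 4061
  c_2 = (0)·(-19506) + (-1)·(-4285) + (-4)·(-9387) + (-1)·(34951) + (1)·(-6755) + (-1)·(-2352) + (0)·(-158) = 2479
  c_3 = (-1)·(-19506) + (0)·(-4285) + (2)·(-9387) + (0)·(34951) + (0)·(-6755) + (0)·(-2352) + (0)·(-158) = 732
  c_4 = (0)·(-19506) + (0)·(-4285) + (0)·(-9387) + (0)·(34951) + (0)·(-6755) + (-1)·(-2352) + (0)·(-158) = 2352
  c_5 = (0)·(-19506) + (0)·(-4285) + (0)·(-9387) + (0)·(34951) + (-1)·(-6755) + (1)·(-2352) + (-1)·(-158) = 4561
  c_6 = (0)·(-19506) + (0)·(-4285) + (-1)·(-9387) + (0)·(34951) + (2)·(-6755) + (-2)·(-2352) + (1)·(-158) = 423
  c_7 = (0)·(-19506) + (0)·(-4285) + (0)·(-9387) + (0)·(34951) + (-1)·(-6755) + (1)·(-2352) + (0)·(-158) = 4403
Expand coordinatewise in base 17:
  c_1 = 4061 = 15·17^0 + 0·17^1 + 14·17^2
  c_2 = 2479 = 14·17^0 + 9·17^1 + 8·17^2
  c_3 = 732 = 1·17^0 + 9·17^1 + 2·17^2
  c_4 = 2352 = 6·17^0 + 2·17^1 + 8·17^2
  c_5 = 4561 = 5·17^0 + 13·17^1 + 15·17^2
  c_6 = 423 = 15·17^0 + 7·17^1 + 1·17^2
  c_7 = 4403 = 0·17^0 + 4·17^1 + 15·17^2
Factor λ_0 = (15, 14, 1, 6, 5, 15, 0)
Factor λ_1 = (0, 9, 9, 2, 13, 7, 4)
Factor λ_2 = (14, 8, 2, 8, 15, 1, 15)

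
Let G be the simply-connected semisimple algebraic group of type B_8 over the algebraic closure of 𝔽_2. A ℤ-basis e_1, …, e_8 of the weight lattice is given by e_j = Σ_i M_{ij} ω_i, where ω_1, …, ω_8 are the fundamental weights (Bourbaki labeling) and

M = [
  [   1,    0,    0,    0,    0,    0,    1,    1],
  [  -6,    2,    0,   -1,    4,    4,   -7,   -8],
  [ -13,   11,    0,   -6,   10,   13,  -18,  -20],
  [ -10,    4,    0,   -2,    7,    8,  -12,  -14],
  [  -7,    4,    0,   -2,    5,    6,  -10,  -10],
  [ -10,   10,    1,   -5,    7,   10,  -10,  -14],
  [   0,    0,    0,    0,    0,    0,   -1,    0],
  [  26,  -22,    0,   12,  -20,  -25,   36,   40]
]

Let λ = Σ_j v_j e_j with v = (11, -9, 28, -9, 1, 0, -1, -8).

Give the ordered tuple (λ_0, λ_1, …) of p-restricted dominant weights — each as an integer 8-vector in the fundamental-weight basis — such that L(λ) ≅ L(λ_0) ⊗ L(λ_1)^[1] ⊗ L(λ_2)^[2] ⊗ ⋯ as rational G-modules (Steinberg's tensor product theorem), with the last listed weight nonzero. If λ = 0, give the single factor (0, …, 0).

Change of basis e → ω: c = M·v where v = (11, -9, 28, -9, 1, 0, -1, -8):
  c_1 = 1·11 + (0)·(-9) + 0·28 + (0)·(-9) + 0·1 + 0·0 + (1)·(-1) + (1)·(-8) = 2
  c_2 = (-6)·(11) + (2)·(-9) + 0·28 + (-1)·(-9) + 4·1 + 4·0 + (-7)·(-1) + (-8)·(-8) = 0
  c_3 = (-13)·(11) + (11)·(-9) + 0·28 + (-6)·(-9) + 10·1 + 13·0 + (-18)·(-1) + (-20)·(-8) = 0
  c_4 = (-10)·(11) + (4)·(-9) + 0·28 + (-2)·(-9) + 7·1 + 8·0 + (-12)·(-1) + (-14)·(-8) = 3
  c_5 = (-7)·(11) + (4)·(-9) + 0·28 + (-2)·(-9) + 5·1 + 6·0 + (-10)·(-1) + (-10)·(-8) = 0
  c_6 = (-10)·(11) + (10)·(-9) + 1·28 + (-5)·(-9) + 7·1 + 10·0 + (-10)·(-1) + (-14)·(-8) = 2
  c_7 = 0·11 + (0)·(-9) + 0·28 + (0)·(-9) + 0·1 + 0·0 + (-1)·(-1) + (0)·(-8) = 1
  c_8 = 26·11 + (-22)·(-9) + 0·28 + (12)·(-9) + (-20)·(1) + (-25)·(0) + (36)·(-1) + (40)·(-8) = 0
Base-2 expansion of each c_i:
  c_1 = 2 = 0·2^0 + 1·2^1
  c_2 = 0
  c_3 = 0
  c_4 = 3 = 1·2^0 + 1·2^1
  c_5 = 0
  c_6 = 2 = 0·2^0 + 1·2^1
  c_7 = 1 = 1·2^0
  c_8 = 0
Factor λ_0 = (0, 0, 0, 1, 0, 0, 1, 0)
Factor λ_1 = (1, 0, 0, 1, 0, 1, 0, 0)

((0, 0, 0, 1, 0, 0, 1, 0), (1, 0, 0, 1, 0, 1, 0, 0))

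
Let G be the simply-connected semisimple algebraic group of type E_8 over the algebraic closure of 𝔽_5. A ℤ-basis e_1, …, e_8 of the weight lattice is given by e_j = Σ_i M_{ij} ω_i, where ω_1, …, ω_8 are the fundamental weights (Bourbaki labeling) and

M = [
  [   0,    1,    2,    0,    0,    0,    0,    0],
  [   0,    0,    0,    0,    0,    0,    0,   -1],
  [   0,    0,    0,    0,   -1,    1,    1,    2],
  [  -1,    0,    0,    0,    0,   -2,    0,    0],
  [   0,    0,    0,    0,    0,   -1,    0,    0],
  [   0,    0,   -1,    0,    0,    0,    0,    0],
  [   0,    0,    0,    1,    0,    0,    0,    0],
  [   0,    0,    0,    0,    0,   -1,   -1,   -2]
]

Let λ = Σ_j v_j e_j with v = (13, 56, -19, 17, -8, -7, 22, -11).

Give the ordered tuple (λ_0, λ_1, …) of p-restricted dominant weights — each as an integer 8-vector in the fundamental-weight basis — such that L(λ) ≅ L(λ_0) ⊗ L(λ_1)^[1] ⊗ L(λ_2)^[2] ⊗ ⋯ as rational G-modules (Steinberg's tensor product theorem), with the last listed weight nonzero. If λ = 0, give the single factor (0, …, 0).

((3, 1, 1, 1, 2, 4, 2, 2), (3, 2, 0, 0, 1, 3, 3, 1))

In the fundamental-weight basis, λ has coordinates c = M·v (v = (13, 56, -19, 17, -8, -7, 22, -11)):
  c_1 = 0*13 + 1*56 + 2*-19 + 0*17 + 0*-8 + 0*-7 + 0*22 + 0*-11 = 18
  c_2 = 0*13 + 0*56 + 0*-19 + 0*17 + 0*-8 + 0*-7 + 0*22 + -1*-11 = 11
  c_3 = 0*13 + 0*56 + 0*-19 + 0*17 + -1*-8 + 1*-7 + 1*22 + 2*-11 = 1
  c_4 = -1*13 + 0*56 + 0*-19 + 0*17 + 0*-8 + -2*-7 + 0*22 + 0*-11 = 1
  c_5 = 0*13 + 0*56 + 0*-19 + 0*17 + 0*-8 + -1*-7 + 0*22 + 0*-11 = 7
  c_6 = 0*13 + 0*56 + -1*-19 + 0*17 + 0*-8 + 0*-7 + 0*22 + 0*-11 = 19
  c_7 = 0*13 + 0*56 + 0*-19 + 1*17 + 0*-8 + 0*-7 + 0*22 + 0*-11 = 17
  c_8 = 0*13 + 0*56 + 0*-19 + 0*17 + 0*-8 + -1*-7 + -1*22 + -2*-11 = 7
Writing each c_i in base p = 5:
  c_1 = 18 = 3·5^0 + 3·5^1
  c_2 = 11 = 1·5^0 + 2·5^1
  c_3 = 1 = 1·5^0
  c_4 = 1 = 1·5^0
  c_5 = 7 = 2·5^0 + 1·5^1
  c_6 = 19 = 4·5^0 + 3·5^1
  c_7 = 17 = 2·5^0 + 3·5^1
  c_8 = 7 = 2·5^0 + 1·5^1
λ_0 = (3, 1, 1, 1, 2, 4, 2, 2)
λ_1 = (3, 2, 0, 0, 1, 3, 3, 1)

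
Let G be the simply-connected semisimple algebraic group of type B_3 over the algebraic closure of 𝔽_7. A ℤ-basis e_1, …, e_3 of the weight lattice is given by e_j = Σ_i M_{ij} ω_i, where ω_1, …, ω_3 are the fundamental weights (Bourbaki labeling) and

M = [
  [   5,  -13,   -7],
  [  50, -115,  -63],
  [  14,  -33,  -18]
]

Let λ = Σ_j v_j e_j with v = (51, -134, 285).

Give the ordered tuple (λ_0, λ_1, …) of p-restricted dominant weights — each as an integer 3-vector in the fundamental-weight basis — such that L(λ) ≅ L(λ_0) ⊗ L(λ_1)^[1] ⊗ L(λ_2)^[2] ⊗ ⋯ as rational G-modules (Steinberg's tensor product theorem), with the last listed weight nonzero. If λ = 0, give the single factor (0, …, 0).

((2, 5, 6),)

Converting to the ω-basis (c_i = row i of M dotted with v = (51, -134, 285)):
  c_1 = 5*51 + -13*-134 + -7*285 = 2
  c_2 = 50*51 + -115*-134 + -63*285 = 5
  c_3 = 14*51 + -33*-134 + -18*285 = 6
Expand coordinatewise in base 7:
  c_1 = 2 = 2·7^0
  c_2 = 5 = 5·7^0
  c_3 = 6 = 6·7^0
λ_0 = (2, 5, 6)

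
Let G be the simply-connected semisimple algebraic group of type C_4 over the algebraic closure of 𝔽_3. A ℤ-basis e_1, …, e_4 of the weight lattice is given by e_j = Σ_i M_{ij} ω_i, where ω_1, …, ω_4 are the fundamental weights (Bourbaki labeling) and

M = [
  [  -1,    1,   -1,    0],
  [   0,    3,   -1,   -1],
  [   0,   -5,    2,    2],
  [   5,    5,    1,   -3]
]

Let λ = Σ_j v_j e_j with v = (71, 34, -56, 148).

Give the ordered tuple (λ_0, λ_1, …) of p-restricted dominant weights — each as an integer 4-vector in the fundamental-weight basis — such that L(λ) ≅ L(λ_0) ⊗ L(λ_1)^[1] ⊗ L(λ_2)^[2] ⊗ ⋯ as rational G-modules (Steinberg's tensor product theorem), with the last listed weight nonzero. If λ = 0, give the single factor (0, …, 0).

((1, 1, 2, 1), (0, 0, 1, 2), (2, 1, 1, 2))

In the fundamental-weight basis, λ has coordinates c = M·v (v = (71, 34, -56, 148)):
  c_1 = -1*71 + 1*34 + -1*-56 + 0*148 = 19
  c_2 = 0*71 + 3*34 + -1*-56 + -1*148 = 10
  c_3 = 0*71 + -5*34 + 2*-56 + 2*148 = 14
  c_4 = 5*71 + 5*34 + 1*-56 + -3*148 = 25
Writing each c_i in base p = 3:
  c_1 = 19 = 1·3^0 + 0·3^1 + 2·3^2
  c_2 = 10 = 1·3^0 + 0·3^1 + 1·3^2
  c_3 = 14 = 2·3^0 + 1·3^1 + 1·3^2
  c_4 = 25 = 1·3^0 + 2·3^1 + 2·3^2
Factor λ_0 = (1, 1, 2, 1)
Factor λ_1 = (0, 0, 1, 2)
Factor λ_2 = (2, 1, 1, 2)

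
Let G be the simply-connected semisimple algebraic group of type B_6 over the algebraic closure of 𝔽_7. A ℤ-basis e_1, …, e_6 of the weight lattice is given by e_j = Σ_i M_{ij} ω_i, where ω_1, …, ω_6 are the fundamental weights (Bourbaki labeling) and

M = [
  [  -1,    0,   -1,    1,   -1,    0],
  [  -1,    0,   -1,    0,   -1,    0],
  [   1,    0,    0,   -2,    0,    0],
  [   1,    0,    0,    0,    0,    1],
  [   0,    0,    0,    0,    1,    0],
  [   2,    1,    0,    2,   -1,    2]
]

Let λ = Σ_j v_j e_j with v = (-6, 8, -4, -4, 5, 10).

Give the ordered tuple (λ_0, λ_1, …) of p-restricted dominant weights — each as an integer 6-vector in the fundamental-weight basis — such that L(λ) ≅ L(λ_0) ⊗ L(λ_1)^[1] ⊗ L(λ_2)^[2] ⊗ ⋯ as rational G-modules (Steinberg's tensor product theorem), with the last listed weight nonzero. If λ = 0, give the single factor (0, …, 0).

((1, 5, 2, 4, 5, 3),)

Converting to the ω-basis (c_i = row i of M dotted with v = (-6, 8, -4, -4, 5, 10)):
  c_1 = (-1)·(-6) + (0)·(8) + (-1)·(-4) + (1)·(-4) + (-1)·(5) + (0)·(10) = 1
  c_2 = (-1)·(-6) + (0)·(8) + (-1)·(-4) + (0)·(-4) + (-1)·(5) + (0)·(10) = 5
  c_3 = (1)·(-6) + (0)·(8) + (0)·(-4) + (-2)·(-4) + (0)·(5) + (0)·(10) = 2
  c_4 = (1)·(-6) + (0)·(8) + (0)·(-4) + (0)·(-4) + (0)·(5) + (1)·(10) = 4
  c_5 = (0)·(-6) + (0)·(8) + (0)·(-4) + (0)·(-4) + (1)·(5) + (0)·(10) = 5
  c_6 = (2)·(-6) + (1)·(8) + (0)·(-4) + (2)·(-4) + (-1)·(5) + (2)·(10) = 3
Expand coordinatewise in base 7:
  c_1 = 1 = 1·7^0
  c_2 = 5 = 5·7^0
  c_3 = 2 = 2·7^0
  c_4 = 4 = 4·7^0
  c_5 = 5 = 5·7^0
  c_6 = 3 = 3·7^0
λ_0 = (1, 5, 2, 4, 5, 3)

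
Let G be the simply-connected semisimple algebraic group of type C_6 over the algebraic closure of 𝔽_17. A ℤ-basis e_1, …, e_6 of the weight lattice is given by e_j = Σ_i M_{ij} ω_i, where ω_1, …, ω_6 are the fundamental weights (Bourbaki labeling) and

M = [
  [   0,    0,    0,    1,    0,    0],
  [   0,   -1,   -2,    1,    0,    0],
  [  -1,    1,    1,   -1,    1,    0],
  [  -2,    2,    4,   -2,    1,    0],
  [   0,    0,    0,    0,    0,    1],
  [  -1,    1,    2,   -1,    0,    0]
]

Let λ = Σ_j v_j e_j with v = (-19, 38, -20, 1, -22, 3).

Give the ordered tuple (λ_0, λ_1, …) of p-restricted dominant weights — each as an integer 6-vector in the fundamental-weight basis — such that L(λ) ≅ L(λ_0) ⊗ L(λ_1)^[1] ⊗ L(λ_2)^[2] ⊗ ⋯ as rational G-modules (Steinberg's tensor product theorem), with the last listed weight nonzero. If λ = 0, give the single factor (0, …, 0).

Converting to the ω-basis (c_i = row i of M dotted with v = (-19, 38, -20, 1, -22, 3)):
  c_1 = (0)·(-19) + (0)·(38) + (0)·(-20) + (1)·(1) + (0)·(-22) + (0)·(3) = 1
  c_2 = (0)·(-19) + (-1)·(38) + (-2)·(-20) + (1)·(1) + (0)·(-22) + (0)·(3) = 3
  c_3 = (-1)·(-19) + (1)·(38) + (1)·(-20) + (-1)·(1) + (1)·(-22) + (0)·(3) = 14
  c_4 = (-2)·(-19) + (2)·(38) + (4)·(-20) + (-2)·(1) + (1)·(-22) + (0)·(3) = 10
  c_5 = (0)·(-19) + (0)·(38) + (0)·(-20) + (0)·(1) + (0)·(-22) + (1)·(3) = 3
  c_6 = (-1)·(-19) + (1)·(38) + (2)·(-20) + (-1)·(1) + (0)·(-22) + (0)·(3) = 16
Writing each c_i in base p = 17:
  c_1 = 1 = 1·17^0
  c_2 = 3 = 3·17^0
  c_3 = 14 = 14·17^0
  c_4 = 10 = 10·17^0
  c_5 = 3 = 3·17^0
  c_6 = 16 = 16·17^0
λ_0 = (1, 3, 14, 10, 3, 16)

((1, 3, 14, 10, 3, 16),)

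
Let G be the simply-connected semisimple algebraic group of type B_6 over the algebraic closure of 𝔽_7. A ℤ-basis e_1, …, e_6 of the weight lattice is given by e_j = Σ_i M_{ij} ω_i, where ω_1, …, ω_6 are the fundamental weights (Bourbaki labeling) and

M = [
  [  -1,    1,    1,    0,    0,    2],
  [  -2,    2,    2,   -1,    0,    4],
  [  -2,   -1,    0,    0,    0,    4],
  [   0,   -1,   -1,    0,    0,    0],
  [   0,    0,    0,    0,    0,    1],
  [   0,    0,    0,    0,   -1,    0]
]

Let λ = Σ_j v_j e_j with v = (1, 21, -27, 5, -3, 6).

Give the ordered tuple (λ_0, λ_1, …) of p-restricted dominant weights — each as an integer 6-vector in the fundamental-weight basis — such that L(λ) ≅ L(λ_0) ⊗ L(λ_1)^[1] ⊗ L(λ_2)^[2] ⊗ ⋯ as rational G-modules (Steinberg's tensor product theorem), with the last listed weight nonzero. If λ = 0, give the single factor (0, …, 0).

In the fundamental-weight basis, λ has coordinates c = M·v (v = (1, 21, -27, 5, -3, 6)):
  c_1 = (-1)·(1) + 1·21 + (1)·(-27) + 0·5 + (0)·(-3) + 2·6 = 5
  c_2 = (-2)·(1) + 2·21 + (2)·(-27) + (-1)·(5) + (0)·(-3) + 4·6 = 5
  c_3 = (-2)·(1) + (-1)·(21) + (0)·(-27) + 0·5 + (0)·(-3) + 4·6 = 1
  c_4 = 0·1 + (-1)·(21) + (-1)·(-27) + 0·5 + (0)·(-3) + 0·6 = 6
  c_5 = 0·1 + 0·21 + (0)·(-27) + 0·5 + (0)·(-3) + 1·6 = 6
  c_6 = 0·1 + 0·21 + (0)·(-27) + 0·5 + (-1)·(-3) + 0·6 = 3
Base-7 expansion of each c_i:
  c_1 = 5 = 5·7^0
  c_2 = 5 = 5·7^0
  c_3 = 1 = 1·7^0
  c_4 = 6 = 6·7^0
  c_5 = 6 = 6·7^0
  c_6 = 3 = 3·7^0
p-restricted factor λ_0 = (5, 5, 1, 6, 6, 3)

((5, 5, 1, 6, 6, 3),)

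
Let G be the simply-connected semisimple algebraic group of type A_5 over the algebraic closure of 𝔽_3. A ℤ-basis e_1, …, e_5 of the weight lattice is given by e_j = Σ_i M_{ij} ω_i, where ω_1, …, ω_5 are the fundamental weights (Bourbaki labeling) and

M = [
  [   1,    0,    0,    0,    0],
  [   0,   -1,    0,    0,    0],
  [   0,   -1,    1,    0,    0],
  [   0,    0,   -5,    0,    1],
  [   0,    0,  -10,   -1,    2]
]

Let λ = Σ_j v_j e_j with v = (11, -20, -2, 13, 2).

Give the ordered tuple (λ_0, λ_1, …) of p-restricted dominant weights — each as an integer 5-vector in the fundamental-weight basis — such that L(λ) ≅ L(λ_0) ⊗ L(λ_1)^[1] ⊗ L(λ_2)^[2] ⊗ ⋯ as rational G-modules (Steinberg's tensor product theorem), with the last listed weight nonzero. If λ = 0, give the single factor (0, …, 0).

((2, 2, 0, 0, 2), (0, 0, 0, 1, 0), (1, 2, 2, 1, 1))

In the fundamental-weight basis, λ has coordinates c = M·v (v = (11, -20, -2, 13, 2)):
  c_1 = 1·11 + (0)·(-20) + (0)·(-2) + 0·13 + 0·2 = 11
  c_2 = 0·11 + (-1)·(-20) + (0)·(-2) + 0·13 + 0·2 = 20
  c_3 = 0·11 + (-1)·(-20) + (1)·(-2) + 0·13 + 0·2 = 18
  c_4 = 0·11 + (0)·(-20) + (-5)·(-2) + 0·13 + 1·2 = 12
  c_5 = 0·11 + (0)·(-20) + (-10)·(-2) + (-1)·(13) + 2·2 = 11
Base-3 expansion of each c_i:
  c_1 = 11 = 2·3^0 + 0·3^1 + 1·3^2
  c_2 = 20 = 2·3^0 + 0·3^1 + 2·3^2
  c_3 = 18 = 0·3^0 + 0·3^1 + 2·3^2
  c_4 = 12 = 0·3^0 + 1·3^1 + 1·3^2
  c_5 = 11 = 2·3^0 + 0·3^1 + 1·3^2
Factor λ_0 = (2, 2, 0, 0, 2)
Factor λ_1 = (0, 0, 0, 1, 0)
Factor λ_2 = (1, 2, 2, 1, 1)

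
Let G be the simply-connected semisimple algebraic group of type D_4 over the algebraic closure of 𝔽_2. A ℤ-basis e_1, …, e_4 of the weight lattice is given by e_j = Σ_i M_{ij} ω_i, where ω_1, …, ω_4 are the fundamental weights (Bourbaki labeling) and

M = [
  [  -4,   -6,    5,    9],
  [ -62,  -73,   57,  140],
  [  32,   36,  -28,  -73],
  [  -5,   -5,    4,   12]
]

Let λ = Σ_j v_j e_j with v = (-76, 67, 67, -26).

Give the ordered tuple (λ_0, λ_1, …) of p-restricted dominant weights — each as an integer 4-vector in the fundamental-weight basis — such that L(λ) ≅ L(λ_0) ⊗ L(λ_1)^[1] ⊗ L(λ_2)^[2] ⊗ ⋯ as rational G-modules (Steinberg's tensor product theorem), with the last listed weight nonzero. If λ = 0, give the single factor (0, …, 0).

In the fundamental-weight basis, λ has coordinates c = M·v (v = (-76, 67, 67, -26)):
  c_1 = (-4)·(-76) + (-6)·(67) + (5)·(67) + (9)·(-26) = 3
  c_2 = (-62)·(-76) + (-73)·(67) + (57)·(67) + (140)·(-26) = 0
  c_3 = (32)·(-76) + (36)·(67) + (-28)·(67) + (-73)·(-26) = 2
  c_4 = (-5)·(-76) + (-5)·(67) + (4)·(67) + (12)·(-26) = 1
Expand coordinatewise in base 2:
  c_1 = 3 = 1·2^0 + 1·2^1
  c_2 = 0
  c_3 = 2 = 0·2^0 + 1·2^1
  c_4 = 1 = 1·2^0
p-restricted factor λ_0 = (1, 0, 0, 1)
p-restricted factor λ_1 = (1, 0, 1, 0)

((1, 0, 0, 1), (1, 0, 1, 0))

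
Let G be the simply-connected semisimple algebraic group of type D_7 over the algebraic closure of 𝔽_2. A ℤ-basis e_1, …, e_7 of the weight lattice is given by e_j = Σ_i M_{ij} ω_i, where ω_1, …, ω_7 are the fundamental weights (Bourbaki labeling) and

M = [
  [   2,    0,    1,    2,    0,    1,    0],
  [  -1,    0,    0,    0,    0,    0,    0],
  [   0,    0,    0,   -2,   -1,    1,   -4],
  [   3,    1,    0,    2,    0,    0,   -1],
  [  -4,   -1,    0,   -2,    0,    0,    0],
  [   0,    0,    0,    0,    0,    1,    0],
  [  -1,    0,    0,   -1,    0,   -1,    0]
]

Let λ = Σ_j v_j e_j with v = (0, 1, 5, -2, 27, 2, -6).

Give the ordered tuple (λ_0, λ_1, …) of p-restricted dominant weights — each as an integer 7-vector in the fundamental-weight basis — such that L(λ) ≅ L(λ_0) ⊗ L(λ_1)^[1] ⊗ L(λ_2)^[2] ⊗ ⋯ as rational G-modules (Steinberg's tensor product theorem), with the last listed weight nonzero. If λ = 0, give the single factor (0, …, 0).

((1, 0, 1, 1, 1, 0, 0), (1, 0, 1, 1, 1, 1, 0))

Change of basis e → ω: c = M·v where v = (0, 1, 5, -2, 27, 2, -6):
  c_1 = (2)·(0) + (0)·(1) + (1)·(5) + (2)·(-2) + (0)·(27) + (1)·(2) + (0)·(-6) = 3
  c_2 = (-1)·(0) + (0)·(1) + (0)·(5) + (0)·(-2) + (0)·(27) + (0)·(2) + (0)·(-6) = 0
  c_3 = (0)·(0) + (0)·(1) + (0)·(5) + (-2)·(-2) + (-1)·(27) + (1)·(2) + (-4)·(-6) = 3
  c_4 = (3)·(0) + (1)·(1) + (0)·(5) + (2)·(-2) + (0)·(27) + (0)·(2) + (-1)·(-6) = 3
  c_5 = (-4)·(0) + (-1)·(1) + (0)·(5) + (-2)·(-2) + (0)·(27) + (0)·(2) + (0)·(-6) = 3
  c_6 = (0)·(0) + (0)·(1) + (0)·(5) + (0)·(-2) + (0)·(27) + (1)·(2) + (0)·(-6) = 2
  c_7 = (-1)·(0) + (0)·(1) + (0)·(5) + (-1)·(-2) + (0)·(27) + (-1)·(2) + (0)·(-6) = 0
p = 2; digits c_i = Σ_j d_{ij}·2^j, 0 ≤ d_{ij} < 2:
  c_1 = 3 = 1·2^0 + 1·2^1
  c_2 = 0
  c_3 = 3 = 1·2^0 + 1·2^1
  c_4 = 3 = 1·2^0 + 1·2^1
  c_5 = 3 = 1·2^0 + 1·2^1
  c_6 = 2 = 0·2^0 + 1·2^1
  c_7 = 0
λ_0 = (1, 0, 1, 1, 1, 0, 0)
λ_1 = (1, 0, 1, 1, 1, 1, 0)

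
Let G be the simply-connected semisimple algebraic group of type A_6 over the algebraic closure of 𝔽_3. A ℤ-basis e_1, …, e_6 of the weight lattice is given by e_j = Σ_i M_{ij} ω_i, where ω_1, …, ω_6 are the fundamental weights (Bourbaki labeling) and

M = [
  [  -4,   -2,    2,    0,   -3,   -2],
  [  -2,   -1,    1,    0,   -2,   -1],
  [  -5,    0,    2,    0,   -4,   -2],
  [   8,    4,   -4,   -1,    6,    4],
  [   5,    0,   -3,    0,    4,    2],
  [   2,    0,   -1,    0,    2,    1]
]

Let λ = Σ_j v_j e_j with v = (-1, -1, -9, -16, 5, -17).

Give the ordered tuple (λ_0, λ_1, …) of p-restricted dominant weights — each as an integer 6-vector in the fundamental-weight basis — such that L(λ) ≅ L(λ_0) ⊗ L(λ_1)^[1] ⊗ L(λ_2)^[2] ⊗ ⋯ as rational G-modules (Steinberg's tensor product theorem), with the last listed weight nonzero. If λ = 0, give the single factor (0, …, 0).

Change of basis e → ω: c = M·v where v = (-1, -1, -9, -16, 5, -17):
  c_1 = (-4)·(-1) + (-2)·(-1) + (2)·(-9) + (0)·(-16) + (-3)·(5) + (-2)·(-17) = 7
  c_2 = (-2)·(-1) + (-1)·(-1) + (1)·(-9) + (0)·(-16) + (-2)·(5) + (-1)·(-17) = 1
  c_3 = (-5)·(-1) + (0)·(-1) + (2)·(-9) + (0)·(-16) + (-4)·(5) + (-2)·(-17) = 1
  c_4 = (8)·(-1) + (4)·(-1) + (-4)·(-9) + (-1)·(-16) + 6·5 + (4)·(-17) = 2
  c_5 = (5)·(-1) + (0)·(-1) + (-3)·(-9) + (0)·(-16) + 4·5 + (2)·(-17) = 8
  c_6 = (2)·(-1) + (0)·(-1) + (-1)·(-9) + (0)·(-16) + 2·5 + (1)·(-17) = 0
Expand coordinatewise in base 3:
  c_1 = 7 = 1·3^0 + 2·3^1
  c_2 = 1 = 1·3^0
  c_3 = 1 = 1·3^0
  c_4 = 2 = 2·3^0
  c_5 = 8 = 2·3^0 + 2·3^1
  c_6 = 0
Factor λ_0 = (1, 1, 1, 2, 2, 0)
Factor λ_1 = (2, 0, 0, 0, 2, 0)

((1, 1, 1, 2, 2, 0), (2, 0, 0, 0, 2, 0))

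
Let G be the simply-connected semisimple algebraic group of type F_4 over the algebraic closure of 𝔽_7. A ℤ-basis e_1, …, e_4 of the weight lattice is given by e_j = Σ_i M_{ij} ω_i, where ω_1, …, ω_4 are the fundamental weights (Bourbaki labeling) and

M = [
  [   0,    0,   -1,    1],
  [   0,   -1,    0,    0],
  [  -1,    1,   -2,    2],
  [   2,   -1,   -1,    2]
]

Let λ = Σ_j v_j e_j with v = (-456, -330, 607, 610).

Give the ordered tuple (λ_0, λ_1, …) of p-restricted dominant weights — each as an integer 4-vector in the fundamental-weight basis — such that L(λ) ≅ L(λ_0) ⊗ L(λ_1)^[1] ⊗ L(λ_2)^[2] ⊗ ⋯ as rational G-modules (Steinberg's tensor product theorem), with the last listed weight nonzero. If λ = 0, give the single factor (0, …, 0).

((3, 1, 6, 3), (0, 5, 4, 4), (0, 6, 2, 0))

Converting to the ω-basis (c_i = row i of M dotted with v = (-456, -330, 607, 610)):
  c_1 = (0)·(-456) + (0)·(-330) + (-1)·(607) + (1)·(610) = 3
  c_2 = (0)·(-456) + (-1)·(-330) + (0)·(607) + (0)·(610) = 330
  c_3 = (-1)·(-456) + (1)·(-330) + (-2)·(607) + (2)·(610) = 132
  c_4 = (2)·(-456) + (-1)·(-330) + (-1)·(607) + (2)·(610) = 31
Base-7 expansion of each c_i:
  c_1 = 3 = 3·7^0
  c_2 = 330 = 1·7^0 + 5·7^1 + 6·7^2
  c_3 = 132 = 6·7^0 + 4·7^1 + 2·7^2
  c_4 = 31 = 3·7^0 + 4·7^1
Factor λ_0 = (3, 1, 6, 3)
Factor λ_1 = (0, 5, 4, 4)
Factor λ_2 = (0, 6, 2, 0)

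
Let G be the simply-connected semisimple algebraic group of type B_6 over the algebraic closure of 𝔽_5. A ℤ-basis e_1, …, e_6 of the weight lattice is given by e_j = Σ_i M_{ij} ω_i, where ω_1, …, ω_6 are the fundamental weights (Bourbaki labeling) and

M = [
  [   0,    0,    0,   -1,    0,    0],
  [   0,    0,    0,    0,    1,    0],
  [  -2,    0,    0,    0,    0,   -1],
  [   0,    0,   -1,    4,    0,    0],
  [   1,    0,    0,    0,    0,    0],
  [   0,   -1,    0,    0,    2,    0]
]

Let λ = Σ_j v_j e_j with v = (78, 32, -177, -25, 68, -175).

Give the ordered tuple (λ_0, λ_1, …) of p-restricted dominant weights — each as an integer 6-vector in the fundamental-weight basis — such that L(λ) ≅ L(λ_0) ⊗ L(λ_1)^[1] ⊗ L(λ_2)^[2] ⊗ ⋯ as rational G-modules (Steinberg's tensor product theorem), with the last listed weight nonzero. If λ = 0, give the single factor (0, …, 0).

((0, 3, 4, 2, 3, 4), (0, 3, 3, 0, 0, 0), (1, 2, 0, 3, 3, 4))

Change of basis e → ω: c = M·v where v = (78, 32, -177, -25, 68, -175):
  c_1 = 0·78 + 0·32 + (0)·(-177) + (-1)·(-25) + 0·68 + (0)·(-175) = 25
  c_2 = 0·78 + 0·32 + (0)·(-177) + (0)·(-25) + 1·68 + (0)·(-175) = 68
  c_3 = (-2)·(78) + 0·32 + (0)·(-177) + (0)·(-25) + 0·68 + (-1)·(-175) = 19
  c_4 = 0·78 + 0·32 + (-1)·(-177) + (4)·(-25) + 0·68 + (0)·(-175) = 77
  c_5 = 1·78 + 0·32 + (0)·(-177) + (0)·(-25) + 0·68 + (0)·(-175) = 78
  c_6 = 0·78 + (-1)·(32) + (0)·(-177) + (0)·(-25) + 2·68 + (0)·(-175) = 104
Writing each c_i in base p = 5:
  c_1 = 25 = 0·5^0 + 0·5^1 + 1·5^2
  c_2 = 68 = 3·5^0 + 3·5^1 + 2·5^2
  c_3 = 19 = 4·5^0 + 3·5^1
  c_4 = 77 = 2·5^0 + 0·5^1 + 3·5^2
  c_5 = 78 = 3·5^0 + 0·5^1 + 3·5^2
  c_6 = 104 = 4·5^0 + 0·5^1 + 4·5^2
λ_0 = (0, 3, 4, 2, 3, 4)
λ_1 = (0, 3, 3, 0, 0, 0)
λ_2 = (1, 2, 0, 3, 3, 4)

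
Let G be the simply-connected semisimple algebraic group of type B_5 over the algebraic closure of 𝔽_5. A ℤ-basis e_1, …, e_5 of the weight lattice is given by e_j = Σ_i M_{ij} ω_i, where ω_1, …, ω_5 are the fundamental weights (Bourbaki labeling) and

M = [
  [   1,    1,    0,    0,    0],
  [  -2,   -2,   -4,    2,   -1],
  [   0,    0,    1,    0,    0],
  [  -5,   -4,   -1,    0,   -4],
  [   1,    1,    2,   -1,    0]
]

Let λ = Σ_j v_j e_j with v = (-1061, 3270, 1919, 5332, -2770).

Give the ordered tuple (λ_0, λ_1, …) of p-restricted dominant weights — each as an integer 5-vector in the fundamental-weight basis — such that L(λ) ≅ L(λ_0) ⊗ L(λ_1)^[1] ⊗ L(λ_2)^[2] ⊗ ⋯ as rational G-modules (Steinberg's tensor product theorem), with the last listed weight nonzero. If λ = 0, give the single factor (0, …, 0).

((4, 0, 4, 1, 0), (1, 3, 3, 2, 3), (3, 3, 1, 0, 3), (2, 0, 0, 1, 0), (3, 2, 3, 2, 1))

Compute c_i = Σ_j M_{ij} v_j with v = (-1061, 3270, 1919, 5332, -2770):
  c_1 = (1)·(-1061) + (1)·(3270) + (0)·(1919) + (0)·(5332) + (0)·(-2770) = 2209
  c_2 = (-2)·(-1061) + (-2)·(3270) + (-4)·(1919) + (2)·(5332) + (-1)·(-2770) = 1340
  c_3 = (0)·(-1061) + (0)·(3270) + (1)·(1919) + (0)·(5332) + (0)·(-2770) = 1919
  c_4 = (-5)·(-1061) + (-4)·(3270) + (-1)·(1919) + (0)·(5332) + (-4)·(-2770) = 1386
  c_5 = (1)·(-1061) + (1)·(3270) + (2)·(1919) + (-1)·(5332) + (0)·(-2770) = 715
Writing each c_i in base p = 5:
  c_1 = 2209 = 4·5^0 + 1·5^1 + 3·5^2 + 2·5^3 + 3·5^4
  c_2 = 1340 = 0·5^0 + 3·5^1 + 3·5^2 + 0·5^3 + 2·5^4
  c_3 = 1919 = 4·5^0 + 3·5^1 + 1·5^2 + 0·5^3 + 3·5^4
  c_4 = 1386 = 1·5^0 + 2·5^1 + 0·5^2 + 1·5^3 + 2·5^4
  c_5 = 715 = 0·5^0 + 3·5^1 + 3·5^2 + 0·5^3 + 1·5^4
λ_0 = (4, 0, 4, 1, 0)
λ_1 = (1, 3, 3, 2, 3)
λ_2 = (3, 3, 1, 0, 3)
λ_3 = (2, 0, 0, 1, 0)
λ_4 = (3, 2, 3, 2, 1)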